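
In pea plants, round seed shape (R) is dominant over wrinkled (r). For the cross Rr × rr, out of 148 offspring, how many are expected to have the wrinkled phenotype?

Punnett square for Rr × rr:
Offspring genotypes: 2 Rr, 2 rr
Total offspring: 4
Count with target: 2
Probability: 2/4 = 1/2
Expected count = 1/2 × 148 = 74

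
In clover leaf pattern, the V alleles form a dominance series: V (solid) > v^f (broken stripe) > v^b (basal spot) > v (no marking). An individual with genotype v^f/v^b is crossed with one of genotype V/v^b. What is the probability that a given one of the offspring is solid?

Cross: v^f/v^b × V/v^b
Allele dominance: V > v^f > v^b > v
Offspring genotypes: 1 V/v^f, 1 v^f/v^b, 1 V/v^b, 1 v^b/v^b
Phenotype counts: 2 solid, 1 broken stripe, 1 basal spot
solid: 2 out of 4
Probability: 2/4 = 1/2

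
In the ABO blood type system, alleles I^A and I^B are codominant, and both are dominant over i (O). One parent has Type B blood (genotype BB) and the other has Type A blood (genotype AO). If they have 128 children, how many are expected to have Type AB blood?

Cross: BB × AO
Possible offspring genotypes: 2 AB, 2 BO
Blood type counts: 2 Type AB, 2 Type B
Probability of Type AB: 2/4 = 1/2
Expected count = 1/2 × 128 = 64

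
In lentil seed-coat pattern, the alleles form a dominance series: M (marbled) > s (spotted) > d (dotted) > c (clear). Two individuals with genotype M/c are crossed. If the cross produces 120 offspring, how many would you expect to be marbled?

Cross: M/c × M/c
Allele dominance: M > s > d > c
Offspring genotypes: 1 M/M, 2 M/c, 1 c/c
Phenotype counts: 3 marbled, 1 clear
marbled: 3 out of 4 → fraction 3/4
Expected count = 3/4 × 120 = 90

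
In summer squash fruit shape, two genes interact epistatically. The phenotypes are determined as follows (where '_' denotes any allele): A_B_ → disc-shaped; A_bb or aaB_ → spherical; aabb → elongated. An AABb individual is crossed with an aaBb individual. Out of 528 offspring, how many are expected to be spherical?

Cross: AABb × aaBb — consider each gene separately:
A gene: AA × aa → 4 Aa → 4 A_ (out of 4)
B gene: Bb × Bb → 1 BB, 2 Bb, 1 bb → 3 B_ : 1 bb (out of 4)
Genotype classes (out of 4 × 4 = 16): A_B_ = 4×3 = 12; A_bb = 4×1 = 4
Apply the phenotype rules: A_B_ (12) → disc-shaped; A_bb (4) → spherical
Phenotype counts (out of 16): 12 disc-shaped, 4 spherical
spherical: 4 out of 16 → fraction 1/4
Expected count = 1/4 × 528 = 132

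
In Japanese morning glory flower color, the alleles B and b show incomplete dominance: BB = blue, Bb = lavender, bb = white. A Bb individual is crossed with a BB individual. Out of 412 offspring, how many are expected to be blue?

Punnett square for Bb × BB:
Offspring genotypes: 2 BB, 2 Bb
Phenotype counts: 2 blue, 2 lavender
blue: 2 out of 4 → fraction 1/2
Expected count = 1/2 × 412 = 206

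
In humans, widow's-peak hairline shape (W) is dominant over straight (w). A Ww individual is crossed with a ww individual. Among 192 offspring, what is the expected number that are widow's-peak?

Punnett square for Ww × ww:
Offspring genotypes: 2 Ww, 2 ww
widow's-peak: 2, straight: 2
widow's-peak: 2 out of 4 → fraction 1/2
Expected count = 1/2 × 192 = 96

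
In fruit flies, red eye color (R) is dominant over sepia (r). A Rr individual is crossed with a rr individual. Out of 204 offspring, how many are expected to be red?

Punnett square for Rr × rr:
Offspring genotypes: 2 Rr, 2 rr
red: 2, sepia: 2
red: 2 out of 4 → fraction 1/2
Expected count = 1/2 × 204 = 102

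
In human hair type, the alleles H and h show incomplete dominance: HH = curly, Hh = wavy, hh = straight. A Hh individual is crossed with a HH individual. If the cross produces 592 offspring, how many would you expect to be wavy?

Punnett square for Hh × HH:
Offspring genotypes: 2 HH, 2 Hh
Phenotype counts: 2 curly, 2 wavy
wavy: 2 out of 4 → fraction 1/2
Expected count = 1/2 × 592 = 296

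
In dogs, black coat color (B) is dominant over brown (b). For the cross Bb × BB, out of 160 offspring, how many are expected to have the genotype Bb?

Punnett square for Bb × BB:
Offspring genotypes: 2 BB, 2 Bb
Total offspring: 4
Count with target: 2
Probability: 2/4 = 1/2
Expected count = 1/2 × 160 = 80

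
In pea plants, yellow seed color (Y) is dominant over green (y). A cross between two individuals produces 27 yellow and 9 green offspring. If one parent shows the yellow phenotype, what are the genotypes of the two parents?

Observed offspring: 27 yellow, 9 green
The observed ratio simplifies to 3:1. Green (yy) offspring appear, so each parent must contribute one y allele. The parent stated to show yellow carries Y, so it is Yy. The other parent is then either Yy or yy: Yy × yy would give a 1:1 split, whereas Yy × Yy gives 3:1 — matching the data. So both parents are heterozygous (Yy × Yy).
Parent genotypes: Yy × Yy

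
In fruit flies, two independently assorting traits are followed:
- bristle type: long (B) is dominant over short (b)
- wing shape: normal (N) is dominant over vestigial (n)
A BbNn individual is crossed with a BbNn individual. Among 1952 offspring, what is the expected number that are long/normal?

Dihybrid cross BbNn × BbNn — consider each gene separately:
bristle type: Bb × Bb → 1 BB, 2 Bb, 1 bb → 3 B_ : 1 bb (out of 4)
wing shape: Nn × Nn → 1 NN, 2 Nn, 1 nn → 3 N_ : 1 nn (out of 4)
Combine (counts out of 4 × 4 = 16): long/normal (B_N_) = 3×3 = 9; long/vestigial (B_nn) = 3×1 = 3; short/normal (bbN_) = 1×3 = 3; short/vestigial (bbnn) = 1×1 = 1
Phenotype counts (out of 16): 9 long/normal, 3 long/vestigial, 3 short/normal, 1 short/vestigial
long/normal: 9 out of 16 → fraction 9/16
Expected count = 9/16 × 1952 = 1098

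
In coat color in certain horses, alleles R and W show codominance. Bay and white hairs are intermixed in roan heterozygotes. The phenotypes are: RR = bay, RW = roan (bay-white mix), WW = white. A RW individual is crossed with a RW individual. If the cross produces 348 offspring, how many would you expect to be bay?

Punnett square for RW × RW:
Offspring genotypes: 1 RR, 2 RW, 1 WW
Phenotype counts: 1 bay, 2 roan (bay-white mix), 1 white
bay: 1 out of 4 → fraction 1/4
Expected count = 1/4 × 348 = 87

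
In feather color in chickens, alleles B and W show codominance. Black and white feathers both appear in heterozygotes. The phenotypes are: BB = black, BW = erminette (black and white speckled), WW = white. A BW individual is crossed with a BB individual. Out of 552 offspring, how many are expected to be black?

Punnett square for BW × BB:
Offspring genotypes: 2 BB, 2 BW
Phenotype counts: 2 black, 2 erminette (black and white speckled)
black: 2 out of 4 → fraction 1/2
Expected count = 1/2 × 552 = 276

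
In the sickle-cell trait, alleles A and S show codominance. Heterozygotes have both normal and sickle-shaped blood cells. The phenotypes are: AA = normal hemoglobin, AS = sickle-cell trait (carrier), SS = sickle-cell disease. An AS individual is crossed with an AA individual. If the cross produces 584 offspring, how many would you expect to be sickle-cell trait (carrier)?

Punnett square for AS × AA:
Offspring genotypes: 2 AA, 2 AS
Phenotype counts: 2 normal hemoglobin, 2 sickle-cell trait (carrier)
sickle-cell trait (carrier): 2 out of 4 → fraction 1/2
Expected count = 1/2 × 584 = 292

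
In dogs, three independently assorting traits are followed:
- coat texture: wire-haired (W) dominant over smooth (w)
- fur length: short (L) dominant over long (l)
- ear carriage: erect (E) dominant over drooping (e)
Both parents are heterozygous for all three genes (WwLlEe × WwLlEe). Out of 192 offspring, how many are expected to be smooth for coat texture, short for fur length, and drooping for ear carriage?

Trihybrid cross: WwLlEe × WwLlEe
Each trait segregates independently with a 3:1 phenotypic ratio, so each gene contributes 3/4 (dominant) or 1/4 (recessive).
Target: smooth (coat texture), short (fur length), drooping (ear carriage)
Probability = product of independent per-trait probabilities
= 1/4 × 3/4 × 1/4 = 3/64
Expected count = 3/64 × 192 = 9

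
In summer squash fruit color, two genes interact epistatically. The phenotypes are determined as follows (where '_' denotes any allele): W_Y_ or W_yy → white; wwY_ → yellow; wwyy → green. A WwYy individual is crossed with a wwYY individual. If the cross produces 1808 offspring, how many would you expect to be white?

Cross: WwYy × wwYY — consider each gene separately:
W gene: Ww × ww → 2 Ww, 2 ww → 2 W_ : 2 ww (out of 4)
Y gene: Yy × YY → 2 YY, 2 Yy → 4 Y_ (out of 4)
Genotype classes (out of 4 × 4 = 16): W_Y_ = 2×4 = 8; wwY_ = 2×4 = 8
Apply the phenotype rules: W_Y_ (8) → white; wwY_ (8) → yellow
Phenotype counts (out of 16): 8 white, 8 yellow
white: 8 out of 16 → fraction 1/2
Expected count = 1/2 × 1808 = 904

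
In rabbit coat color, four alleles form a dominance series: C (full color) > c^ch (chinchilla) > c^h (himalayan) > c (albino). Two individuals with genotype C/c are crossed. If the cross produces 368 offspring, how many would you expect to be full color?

Cross: C/c × C/c
Allele dominance: C > c^ch > c^h > c
Offspring genotypes: 1 C/C, 2 C/c, 1 c/c
Phenotype counts: 3 full color, 1 albino
full color: 3 out of 4 → fraction 3/4
Expected count = 3/4 × 368 = 276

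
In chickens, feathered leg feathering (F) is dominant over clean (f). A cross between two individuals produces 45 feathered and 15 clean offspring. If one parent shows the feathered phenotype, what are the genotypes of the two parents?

Observed offspring: 45 feathered, 15 clean
The observed ratio simplifies to 3:1. Clean (ff) offspring appear, so each parent must contribute one f allele. The parent stated to show feathered carries F, so it is Ff. The other parent is then either Ff or ff: Ff × ff would give a 1:1 split, whereas Ff × Ff gives 3:1 — matching the data. So both parents are heterozygous (Ff × Ff).
Parent genotypes: Ff × Ff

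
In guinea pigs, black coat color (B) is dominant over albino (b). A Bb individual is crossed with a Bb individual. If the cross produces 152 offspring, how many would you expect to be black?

Punnett square for Bb × Bb:
Offspring genotypes: 1 BB, 2 Bb, 1 bb
black: 3, albino: 1
black: 3 out of 4 → fraction 3/4
Expected count = 3/4 × 152 = 114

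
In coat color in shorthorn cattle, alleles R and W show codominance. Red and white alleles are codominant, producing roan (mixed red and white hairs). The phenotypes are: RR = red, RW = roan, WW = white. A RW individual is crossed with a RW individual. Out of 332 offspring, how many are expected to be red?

Punnett square for RW × RW:
Offspring genotypes: 1 RR, 2 RW, 1 WW
Phenotype counts: 1 red, 2 roan, 1 white
red: 1 out of 4 → fraction 1/4
Expected count = 1/4 × 332 = 83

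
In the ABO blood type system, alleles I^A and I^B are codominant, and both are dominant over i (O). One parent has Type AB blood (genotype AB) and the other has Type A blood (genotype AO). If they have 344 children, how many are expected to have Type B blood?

Cross: AB × AO
Possible offspring genotypes: 1 AA, 1 AO, 1 AB, 1 BO
Blood type counts: 2 Type A, 1 Type AB, 1 Type B
Probability of Type B: 1/4
Expected count = 1/4 × 344 = 86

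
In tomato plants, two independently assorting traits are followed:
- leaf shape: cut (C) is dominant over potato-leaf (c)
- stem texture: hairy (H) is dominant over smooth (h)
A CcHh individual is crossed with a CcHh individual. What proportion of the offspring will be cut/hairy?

Dihybrid cross CcHh × CcHh — consider each gene separately:
leaf shape: Cc × Cc → 1 CC, 2 Cc, 1 cc → 3 C_ : 1 cc (out of 4)
stem texture: Hh × Hh → 1 HH, 2 Hh, 1 hh → 3 H_ : 1 hh (out of 4)
Combine (counts out of 4 × 4 = 16): cut/hairy (C_H_) = 3×3 = 9; cut/smooth (C_hh) = 3×1 = 3; potato-leaf/hairy (ccH_) = 1×3 = 3; potato-leaf/smooth (cchh) = 1×1 = 1
Phenotype counts (out of 16): 9 cut/hairy, 3 cut/smooth, 3 potato-leaf/hairy, 1 potato-leaf/smooth
cut/hairy: 9 out of 16
Probability: 9/16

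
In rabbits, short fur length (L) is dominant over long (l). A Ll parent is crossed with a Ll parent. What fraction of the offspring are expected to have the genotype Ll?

Punnett square for Ll × Ll:
Offspring genotypes: 1 LL, 2 Ll, 1 ll
Total offspring: 4
Count with target: 2
Probability: 2/4 = 1/2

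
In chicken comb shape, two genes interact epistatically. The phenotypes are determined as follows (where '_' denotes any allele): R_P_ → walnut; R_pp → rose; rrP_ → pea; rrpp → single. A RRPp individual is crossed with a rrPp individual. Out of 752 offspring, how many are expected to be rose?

Cross: RRPp × rrPp — consider each gene separately:
R gene: RR × rr → 4 Rr → 4 R_ (out of 4)
P gene: Pp × Pp → 1 PP, 2 Pp, 1 pp → 3 P_ : 1 pp (out of 4)
Genotype classes (out of 4 × 4 = 16): R_P_ = 4×3 = 12; R_pp = 4×1 = 4
Apply the phenotype rules: R_P_ (12) → walnut; R_pp (4) → rose
Phenotype counts (out of 16): 12 walnut, 4 rose
rose: 4 out of 16 → fraction 1/4
Expected count = 1/4 × 752 = 188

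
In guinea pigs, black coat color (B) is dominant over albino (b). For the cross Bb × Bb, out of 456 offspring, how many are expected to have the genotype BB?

Punnett square for Bb × Bb:
Offspring genotypes: 1 BB, 2 Bb, 1 bb
Total offspring: 4
Count with target: 1
Probability: 1/4
Expected count = 1/4 × 456 = 114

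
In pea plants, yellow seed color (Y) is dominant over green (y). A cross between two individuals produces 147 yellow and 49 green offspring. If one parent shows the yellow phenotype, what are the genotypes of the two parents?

Observed offspring: 147 yellow, 49 green
The observed ratio simplifies to 3:1. Green (yy) offspring appear, so each parent must contribute one y allele. The parent stated to show yellow carries Y, so it is Yy. The other parent is then either Yy or yy: Yy × yy would give a 1:1 split, whereas Yy × Yy gives 3:1 — matching the data. So both parents are heterozygous (Yy × Yy).
Parent genotypes: Yy × Yy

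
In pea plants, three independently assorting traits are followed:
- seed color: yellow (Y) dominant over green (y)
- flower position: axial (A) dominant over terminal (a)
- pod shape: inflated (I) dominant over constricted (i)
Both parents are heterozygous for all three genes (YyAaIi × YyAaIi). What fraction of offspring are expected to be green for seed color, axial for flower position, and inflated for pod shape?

Trihybrid cross: YyAaIi × YyAaIi
Each trait segregates independently with a 3:1 phenotypic ratio, so each gene contributes 3/4 (dominant) or 1/4 (recessive).
Target: green (seed color), axial (flower position), inflated (pod shape)
Probability = product of independent per-trait probabilities
= 1/4 × 3/4 × 3/4 = 9/64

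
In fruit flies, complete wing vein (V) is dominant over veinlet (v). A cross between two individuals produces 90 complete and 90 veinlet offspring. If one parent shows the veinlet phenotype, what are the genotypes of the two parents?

Observed offspring: 90 complete, 90 veinlet
The observed ratio simplifies to 1:1. One parent shows veinlet, so its genotype must be vv. A 1:1 offspring split requires the other parent to be heterozygous (Vv).
Parent genotypes: vv × Vv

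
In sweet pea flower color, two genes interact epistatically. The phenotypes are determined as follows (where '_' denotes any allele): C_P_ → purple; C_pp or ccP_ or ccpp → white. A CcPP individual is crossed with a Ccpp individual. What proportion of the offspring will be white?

Cross: CcPP × Ccpp — consider each gene separately:
C gene: Cc × Cc → 1 CC, 2 Cc, 1 cc → 3 C_ : 1 cc (out of 4)
P gene: PP × pp → 4 Pp → 4 P_ (out of 4)
Genotype classes (out of 4 × 4 = 16): C_P_ = 3×4 = 12; ccP_ = 1×4 = 4
Apply the phenotype rules: C_P_ (12) → purple; ccP_ (4) → white
Phenotype counts (out of 16): 12 purple, 4 white
white: 4 out of 16
Probability: 4/16 = 1/4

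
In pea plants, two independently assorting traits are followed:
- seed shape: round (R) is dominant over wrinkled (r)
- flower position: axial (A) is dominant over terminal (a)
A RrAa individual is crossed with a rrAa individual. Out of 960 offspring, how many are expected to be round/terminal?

Dihybrid cross RrAa × rrAa — consider each gene separately:
seed shape: Rr × rr → 2 Rr, 2 rr → 2 R_ : 2 rr (out of 4)
flower position: Aa × Aa → 1 AA, 2 Aa, 1 aa → 3 A_ : 1 aa (out of 4)
Combine (counts out of 4 × 4 = 16): round/axial (R_A_) = 2×3 = 6; round/terminal (R_aa) = 2×1 = 2; wrinkled/axial (rrA_) = 2×3 = 6; wrinkled/terminal (rraa) = 2×1 = 2
Phenotype counts (out of 16): 6 round/axial, 2 round/terminal, 6 wrinkled/axial, 2 wrinkled/terminal
round/terminal: 2 out of 16 → fraction 1/8
Expected count = 1/8 × 960 = 120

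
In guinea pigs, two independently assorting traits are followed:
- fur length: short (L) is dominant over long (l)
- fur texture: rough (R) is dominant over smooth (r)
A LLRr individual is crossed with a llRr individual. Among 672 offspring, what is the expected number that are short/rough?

Dihybrid cross LLRr × llRr — consider each gene separately:
fur length: LL × ll → 4 Ll → 4 L_ (out of 4)
fur texture: Rr × Rr → 1 RR, 2 Rr, 1 rr → 3 R_ : 1 rr (out of 4)
Combine (counts out of 4 × 4 = 16): short/rough (L_R_) = 4×3 = 12; short/smooth (L_rr) = 4×1 = 4
Phenotype counts (out of 16): 12 short/rough, 4 short/smooth
short/rough: 12 out of 16 → fraction 3/4
Expected count = 3/4 × 672 = 504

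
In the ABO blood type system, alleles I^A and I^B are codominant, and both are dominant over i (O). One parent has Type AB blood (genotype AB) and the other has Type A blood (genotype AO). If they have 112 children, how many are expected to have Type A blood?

Cross: AB × AO
Possible offspring genotypes: 1 AA, 1 AO, 1 AB, 1 BO
Blood type counts: 2 Type A, 1 Type AB, 1 Type B
Probability of Type A: 2/4 = 1/2
Expected count = 1/2 × 112 = 56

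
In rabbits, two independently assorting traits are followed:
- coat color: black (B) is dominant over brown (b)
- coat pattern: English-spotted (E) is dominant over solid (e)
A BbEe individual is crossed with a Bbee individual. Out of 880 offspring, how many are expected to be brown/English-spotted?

Dihybrid cross BbEe × Bbee — consider each gene separately:
coat color: Bb × Bb → 1 BB, 2 Bb, 1 bb → 3 B_ : 1 bb (out of 4)
coat pattern: Ee × ee → 2 Ee, 2 ee → 2 E_ : 2 ee (out of 4)
Combine (counts out of 4 × 4 = 16): black/English-spotted (B_E_) = 3×2 = 6; black/solid (B_ee) = 3×2 = 6; brown/English-spotted (bbE_) = 1×2 = 2; brown/solid (bbee) = 1×2 = 2
Phenotype counts (out of 16): 6 black/English-spotted, 6 black/solid, 2 brown/English-spotted, 2 brown/solid
brown/English-spotted: 2 out of 16 → fraction 1/8
Expected count = 1/8 × 880 = 110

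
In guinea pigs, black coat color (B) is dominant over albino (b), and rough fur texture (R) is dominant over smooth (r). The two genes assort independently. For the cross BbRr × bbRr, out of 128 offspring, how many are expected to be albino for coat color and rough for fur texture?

Dihybrid cross BbRr × bbRr — consider each gene separately:
coat color: Bb × bb → 2 Bb, 2 bb → 2 B_ : 2 bb (out of 4)
fur texture: Rr × Rr → 1 RR, 2 Rr, 1 rr → 3 R_ : 1 rr (out of 4)
Looking for: albino (bb) and rough (R_)
P(albino) = 2/4, P(rough) = 3/4
P(both) = 2/4 × 3/4 = 6/16 = 3/8
Expected count = 3/8 × 128 = 48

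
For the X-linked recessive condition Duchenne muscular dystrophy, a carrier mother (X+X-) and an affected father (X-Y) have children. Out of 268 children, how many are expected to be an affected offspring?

Cross: X+X- × X-Y
Offspring: 1 X+X-, 1 X+Y, 1 X-X-, 1 X-Y
Probability of an affected offspring: 2/4 = 1/2
Expected count = 1/2 × 268 = 134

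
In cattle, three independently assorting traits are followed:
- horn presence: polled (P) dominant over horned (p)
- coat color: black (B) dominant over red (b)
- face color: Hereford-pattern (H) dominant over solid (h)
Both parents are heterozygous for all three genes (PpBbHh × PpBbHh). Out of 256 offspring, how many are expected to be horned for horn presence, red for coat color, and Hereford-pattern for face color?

Trihybrid cross: PpBbHh × PpBbHh
Each trait segregates independently with a 3:1 phenotypic ratio, so each gene contributes 3/4 (dominant) or 1/4 (recessive).
Target: horned (horn presence), red (coat color), Hereford-pattern (face color)
Probability = product of independent per-trait probabilities
= 1/4 × 1/4 × 3/4 = 3/64
Expected count = 3/64 × 256 = 12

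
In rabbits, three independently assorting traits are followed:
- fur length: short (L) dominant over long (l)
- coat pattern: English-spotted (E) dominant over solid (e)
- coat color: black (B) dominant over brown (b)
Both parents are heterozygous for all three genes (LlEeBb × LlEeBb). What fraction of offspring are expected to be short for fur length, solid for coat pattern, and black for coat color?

Trihybrid cross: LlEeBb × LlEeBb
Each trait segregates independently with a 3:1 phenotypic ratio, so each gene contributes 3/4 (dominant) or 1/4 (recessive).
Target: short (fur length), solid (coat pattern), black (coat color)
Probability = product of independent per-trait probabilities
= 3/4 × 1/4 × 3/4 = 9/64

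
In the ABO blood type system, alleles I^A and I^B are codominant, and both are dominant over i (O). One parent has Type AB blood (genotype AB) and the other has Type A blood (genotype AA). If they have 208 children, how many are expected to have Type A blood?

Cross: AB × AA
Possible offspring genotypes: 2 AA, 2 AB
Blood type counts: 2 Type A, 2 Type AB
Probability of Type A: 2/4 = 1/2
Expected count = 1/2 × 208 = 104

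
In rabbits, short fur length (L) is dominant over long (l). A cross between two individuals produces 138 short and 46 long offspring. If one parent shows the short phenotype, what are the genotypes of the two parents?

Observed offspring: 138 short, 46 long
The observed ratio simplifies to 3:1. Long (ll) offspring appear, so each parent must contribute one l allele. The parent stated to show short carries L, so it is Ll. The other parent is then either Ll or ll: Ll × ll would give a 1:1 split, whereas Ll × Ll gives 3:1 — matching the data. So both parents are heterozygous (Ll × Ll).
Parent genotypes: Ll × Ll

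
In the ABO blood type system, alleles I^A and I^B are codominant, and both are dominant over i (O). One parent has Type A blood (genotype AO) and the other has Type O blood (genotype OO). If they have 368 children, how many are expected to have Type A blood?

Cross: AO × OO
Possible offspring genotypes: 2 AO, 2 OO
Blood type counts: 2 Type A, 2 Type O
Probability of Type A: 2/4 = 1/2
Expected count = 1/2 × 368 = 184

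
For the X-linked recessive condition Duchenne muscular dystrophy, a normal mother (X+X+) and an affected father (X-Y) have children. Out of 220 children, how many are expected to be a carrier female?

Cross: X+X+ × X-Y
Offspring: 2 X+X-, 2 X+Y
Probability of a carrier female: 2/4 = 1/2
Expected count = 1/2 × 220 = 110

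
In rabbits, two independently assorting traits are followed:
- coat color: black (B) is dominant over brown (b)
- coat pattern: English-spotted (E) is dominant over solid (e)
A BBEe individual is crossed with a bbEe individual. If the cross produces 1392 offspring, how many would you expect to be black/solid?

Dihybrid cross BBEe × bbEe — consider each gene separately:
coat color: BB × bb → 4 Bb → 4 B_ (out of 4)
coat pattern: Ee × Ee → 1 EE, 2 Ee, 1 ee → 3 E_ : 1 ee (out of 4)
Combine (counts out of 4 × 4 = 16): black/English-spotted (B_E_) = 4×3 = 12; black/solid (B_ee) = 4×1 = 4
Phenotype counts (out of 16): 12 black/English-spotted, 4 black/solid
black/solid: 4 out of 16 → fraction 1/4
Expected count = 1/4 × 1392 = 348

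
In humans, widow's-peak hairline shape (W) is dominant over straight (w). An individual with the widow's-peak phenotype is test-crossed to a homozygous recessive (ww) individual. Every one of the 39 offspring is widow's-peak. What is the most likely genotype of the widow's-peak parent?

Test cross: ? × ww
All offspring are widow's-peak.
If the unknown parent were heterozygous (Ww), about half of 39 offspring would be straight; none are. The unknown parent is most likely homozygous dominant (WW).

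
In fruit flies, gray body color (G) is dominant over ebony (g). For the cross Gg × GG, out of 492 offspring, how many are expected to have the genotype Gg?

Punnett square for Gg × GG:
Offspring genotypes: 2 GG, 2 Gg
Total offspring: 4
Count with target: 2
Probability: 2/4 = 1/2
Expected count = 1/2 × 492 = 246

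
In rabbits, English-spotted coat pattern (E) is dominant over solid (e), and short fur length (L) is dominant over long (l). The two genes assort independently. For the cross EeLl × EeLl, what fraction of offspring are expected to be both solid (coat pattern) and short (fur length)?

Dihybrid cross EeLl × EeLl — consider each gene separately:
coat pattern: Ee × Ee → 1 EE, 2 Ee, 1 ee → 3 E_ : 1 ee (out of 4)
fur length: Ll × Ll → 1 LL, 2 Ll, 1 ll → 3 L_ : 1 ll (out of 4)
Looking for: solid (ee) and short (L_)
P(solid) = 1/4, P(short) = 3/4
P(both) = 1/4 × 3/4 = 3/16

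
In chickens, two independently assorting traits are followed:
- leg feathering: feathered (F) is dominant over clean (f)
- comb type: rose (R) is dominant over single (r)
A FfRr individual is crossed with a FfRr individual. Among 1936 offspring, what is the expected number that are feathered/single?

Dihybrid cross FfRr × FfRr — consider each gene separately:
leg feathering: Ff × Ff → 1 FF, 2 Ff, 1 ff → 3 F_ : 1 ff (out of 4)
comb type: Rr × Rr → 1 RR, 2 Rr, 1 rr → 3 R_ : 1 rr (out of 4)
Combine (counts out of 4 × 4 = 16): feathered/rose (F_R_) = 3×3 = 9; feathered/single (F_rr) = 3×1 = 3; clean/rose (ffR_) = 1×3 = 3; clean/single (ffrr) = 1×1 = 1
Phenotype counts (out of 16): 9 feathered/rose, 3 feathered/single, 3 clean/rose, 1 clean/single
feathered/single: 3 out of 16 → fraction 3/16
Expected count = 3/16 × 1936 = 363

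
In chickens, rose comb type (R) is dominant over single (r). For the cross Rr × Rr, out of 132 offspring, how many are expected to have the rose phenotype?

Punnett square for Rr × Rr:
Offspring genotypes: 1 RR, 2 Rr, 1 rr
Total offspring: 4
Count with target: 3
Probability: 3/4
Expected count = 3/4 × 132 = 99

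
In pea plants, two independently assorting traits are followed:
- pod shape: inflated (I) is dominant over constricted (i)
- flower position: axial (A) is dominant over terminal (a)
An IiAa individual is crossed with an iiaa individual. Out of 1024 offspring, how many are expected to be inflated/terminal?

Dihybrid cross IiAa × iiaa — consider each gene separately:
pod shape: Ii × ii → 2 Ii, 2 ii → 2 I_ : 2 ii (out of 4)
flower position: Aa × aa → 2 Aa, 2 aa → 2 A_ : 2 aa (out of 4)
Combine (counts out of 4 × 4 = 16): inflated/axial (I_A_) = 2×2 = 4; inflated/terminal (I_aa) = 2×2 = 4; constricted/axial (iiA_) = 2×2 = 4; constricted/terminal (iiaa) = 2×2 = 4
Phenotype counts (out of 16): 4 inflated/axial, 4 inflated/terminal, 4 constricted/axial, 4 constricted/terminal
inflated/terminal: 4 out of 16 → fraction 1/4
Expected count = 1/4 × 1024 = 256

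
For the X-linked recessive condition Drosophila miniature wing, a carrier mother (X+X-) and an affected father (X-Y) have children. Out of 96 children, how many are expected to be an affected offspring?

Cross: X+X- × X-Y
Offspring: 1 X+X-, 1 X+Y, 1 X-X-, 1 X-Y
Probability of an affected offspring: 2/4 = 1/2
Expected count = 1/2 × 96 = 48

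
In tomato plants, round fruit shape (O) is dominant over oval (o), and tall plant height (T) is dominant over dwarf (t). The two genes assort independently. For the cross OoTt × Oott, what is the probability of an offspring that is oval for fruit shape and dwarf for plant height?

Dihybrid cross OoTt × Oott — consider each gene separately:
fruit shape: Oo × Oo → 1 OO, 2 Oo, 1 oo → 3 O_ : 1 oo (out of 4)
plant height: Tt × tt → 2 Tt, 2 tt → 2 T_ : 2 tt (out of 4)
Looking for: oval (oo) and dwarf (tt)
P(oval) = 1/4, P(dwarf) = 2/4
P(both) = 1/4 × 2/4 = 2/16 = 1/8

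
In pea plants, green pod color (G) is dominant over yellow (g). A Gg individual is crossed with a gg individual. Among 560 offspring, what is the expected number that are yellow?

Punnett square for Gg × gg:
Offspring genotypes: 2 Gg, 2 gg
green: 2, yellow: 2
yellow: 2 out of 4 → fraction 1/2
Expected count = 1/2 × 560 = 280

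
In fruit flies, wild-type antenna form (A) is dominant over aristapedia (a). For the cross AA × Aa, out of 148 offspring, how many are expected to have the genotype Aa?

Punnett square for AA × Aa:
Offspring genotypes: 2 AA, 2 Aa
Total offspring: 4
Count with target: 2
Probability: 2/4 = 1/2
Expected count = 1/2 × 148 = 74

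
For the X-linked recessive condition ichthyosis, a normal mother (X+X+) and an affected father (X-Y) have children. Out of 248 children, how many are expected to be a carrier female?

Cross: X+X+ × X-Y
Offspring: 2 X+X-, 2 X+Y
Probability of a carrier female: 2/4 = 1/2
Expected count = 1/2 × 248 = 124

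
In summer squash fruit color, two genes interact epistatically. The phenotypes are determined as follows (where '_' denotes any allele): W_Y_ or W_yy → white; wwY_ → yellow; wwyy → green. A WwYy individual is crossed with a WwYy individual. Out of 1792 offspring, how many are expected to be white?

Cross: WwYy × WwYy — consider each gene separately:
W gene: Ww × Ww → 1 WW, 2 Ww, 1 ww → 3 W_ : 1 ww (out of 4)
Y gene: Yy × Yy → 1 YY, 2 Yy, 1 yy → 3 Y_ : 1 yy (out of 4)
Genotype classes (out of 4 × 4 = 16): W_Y_ = 3×3 = 9; W_yy = 3×1 = 3; wwY_ = 1×3 = 3; wwyy = 1×1 = 1
Apply the phenotype rules: W_Y_ (9) + W_yy (3) → white; wwY_ (3) → yellow; wwyy (1) → green
Phenotype counts (out of 16): 12 white, 3 yellow, 1 green
white: 12 out of 16 → fraction 3/4
Expected count = 3/4 × 1792 = 1344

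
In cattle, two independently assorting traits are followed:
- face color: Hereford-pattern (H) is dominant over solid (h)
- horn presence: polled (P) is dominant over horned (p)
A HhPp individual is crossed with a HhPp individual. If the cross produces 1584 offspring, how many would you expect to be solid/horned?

Dihybrid cross HhPp × HhPp — consider each gene separately:
face color: Hh × Hh → 1 HH, 2 Hh, 1 hh → 3 H_ : 1 hh (out of 4)
horn presence: Pp × Pp → 1 PP, 2 Pp, 1 pp → 3 P_ : 1 pp (out of 4)
Combine (counts out of 4 × 4 = 16): Hereford-pattern/polled (H_P_) = 3×3 = 9; Hereford-pattern/horned (H_pp) = 3×1 = 3; solid/polled (hhP_) = 1×3 = 3; solid/horned (hhpp) = 1×1 = 1
Phenotype counts (out of 16): 9 Hereford-pattern/polled, 3 Hereford-pattern/horned, 3 solid/polled, 1 solid/horned
solid/horned: 1 out of 16 → fraction 1/16
Expected count = 1/16 × 1584 = 99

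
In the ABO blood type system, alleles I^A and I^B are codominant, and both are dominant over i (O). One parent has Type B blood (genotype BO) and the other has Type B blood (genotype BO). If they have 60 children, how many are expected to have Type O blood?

Cross: BO × BO
Possible offspring genotypes: 1 BB, 2 BO, 1 OO
Blood type counts: 3 Type B, 1 Type O
Probability of Type O: 1/4
Expected count = 1/4 × 60 = 15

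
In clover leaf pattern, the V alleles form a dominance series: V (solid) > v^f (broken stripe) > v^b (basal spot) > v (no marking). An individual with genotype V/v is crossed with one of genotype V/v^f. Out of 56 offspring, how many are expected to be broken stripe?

Cross: V/v × V/v^f
Allele dominance: V > v^f > v^b > v
Offspring genotypes: 1 V/V, 1 V/v^f, 1 V/v, 1 v^f/v
Phenotype counts: 3 solid, 1 broken stripe
broken stripe: 1 out of 4 → fraction 1/4
Expected count = 1/4 × 56 = 14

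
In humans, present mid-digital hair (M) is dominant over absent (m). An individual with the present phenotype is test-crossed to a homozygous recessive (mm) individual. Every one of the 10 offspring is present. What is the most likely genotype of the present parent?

Test cross: ? × mm
All offspring are present.
If the unknown parent were heterozygous (Mm), about half of 10 offspring would be absent; none are. The unknown parent is most likely homozygous dominant (MM).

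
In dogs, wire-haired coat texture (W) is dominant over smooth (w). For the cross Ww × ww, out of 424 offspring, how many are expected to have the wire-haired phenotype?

Punnett square for Ww × ww:
Offspring genotypes: 2 Ww, 2 ww
Total offspring: 4
Count with target: 2
Probability: 2/4 = 1/2
Expected count = 1/2 × 424 = 212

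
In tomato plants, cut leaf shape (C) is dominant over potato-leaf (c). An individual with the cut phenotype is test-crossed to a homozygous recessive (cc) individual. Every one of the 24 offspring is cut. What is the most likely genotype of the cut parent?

Test cross: ? × cc
All offspring are cut.
If the unknown parent were heterozygous (Cc), about half of 24 offspring would be potato-leaf; none are. The unknown parent is most likely homozygous dominant (CC).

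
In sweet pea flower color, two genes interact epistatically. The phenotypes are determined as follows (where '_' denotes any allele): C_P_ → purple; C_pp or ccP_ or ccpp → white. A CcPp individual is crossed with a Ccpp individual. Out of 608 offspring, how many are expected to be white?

Cross: CcPp × Ccpp — consider each gene separately:
C gene: Cc × Cc → 1 CC, 2 Cc, 1 cc → 3 C_ : 1 cc (out of 4)
P gene: Pp × pp → 2 Pp, 2 pp → 2 P_ : 2 pp (out of 4)
Genotype classes (out of 4 × 4 = 16): C_P_ = 3×2 = 6; C_pp = 3×2 = 6; ccP_ = 1×2 = 2; ccpp = 1×2 = 2
Apply the phenotype rules: C_P_ (6) → purple; C_pp (6) + ccP_ (2) + ccpp (2) → white
Phenotype counts (out of 16): 6 purple, 10 white
white: 10 out of 16 → fraction 5/8
Expected count = 5/8 × 608 = 380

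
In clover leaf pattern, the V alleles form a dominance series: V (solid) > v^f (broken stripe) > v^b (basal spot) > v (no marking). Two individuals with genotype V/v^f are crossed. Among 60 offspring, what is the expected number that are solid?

Cross: V/v^f × V/v^f
Allele dominance: V > v^f > v^b > v
Offspring genotypes: 1 V/V, 2 V/v^f, 1 v^f/v^f
Phenotype counts: 3 solid, 1 broken stripe
solid: 3 out of 4 → fraction 3/4
Expected count = 3/4 × 60 = 45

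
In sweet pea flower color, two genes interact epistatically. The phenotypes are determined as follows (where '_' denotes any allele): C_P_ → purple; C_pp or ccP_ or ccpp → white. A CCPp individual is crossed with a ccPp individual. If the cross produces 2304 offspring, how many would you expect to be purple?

Cross: CCPp × ccPp — consider each gene separately:
C gene: CC × cc → 4 Cc → 4 C_ (out of 4)
P gene: Pp × Pp → 1 PP, 2 Pp, 1 pp → 3 P_ : 1 pp (out of 4)
Genotype classes (out of 4 × 4 = 16): C_P_ = 4×3 = 12; C_pp = 4×1 = 4
Apply the phenotype rules: C_P_ (12) → purple; C_pp (4) → white
Phenotype counts (out of 16): 12 purple, 4 white
purple: 12 out of 16 → fraction 3/4
Expected count = 3/4 × 2304 = 1728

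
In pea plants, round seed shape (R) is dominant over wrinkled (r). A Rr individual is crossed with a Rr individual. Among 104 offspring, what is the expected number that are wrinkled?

Punnett square for Rr × Rr:
Offspring genotypes: 1 RR, 2 Rr, 1 rr
round: 3, wrinkled: 1
wrinkled: 1 out of 4 → fraction 1/4
Expected count = 1/4 × 104 = 26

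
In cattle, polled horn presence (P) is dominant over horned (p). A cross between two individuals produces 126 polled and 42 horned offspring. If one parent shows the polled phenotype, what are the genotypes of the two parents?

Observed offspring: 126 polled, 42 horned
The observed ratio simplifies to 3:1. Horned (pp) offspring appear, so each parent must contribute one p allele. The parent stated to show polled carries P, so it is Pp. The other parent is then either Pp or pp: Pp × pp would give a 1:1 split, whereas Pp × Pp gives 3:1 — matching the data. So both parents are heterozygous (Pp × Pp).
Parent genotypes: Pp × Pp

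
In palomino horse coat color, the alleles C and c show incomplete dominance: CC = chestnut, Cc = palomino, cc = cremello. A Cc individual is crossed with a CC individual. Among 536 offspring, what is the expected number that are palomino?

Punnett square for Cc × CC:
Offspring genotypes: 2 CC, 2 Cc
Phenotype counts: 2 chestnut, 2 palomino
palomino: 2 out of 4 → fraction 1/2
Expected count = 1/2 × 536 = 268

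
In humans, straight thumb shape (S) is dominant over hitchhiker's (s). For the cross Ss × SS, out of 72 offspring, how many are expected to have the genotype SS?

Punnett square for Ss × SS:
Offspring genotypes: 2 SS, 2 Ss
Total offspring: 4
Count with target: 2
Probability: 2/4 = 1/2
Expected count = 1/2 × 72 = 36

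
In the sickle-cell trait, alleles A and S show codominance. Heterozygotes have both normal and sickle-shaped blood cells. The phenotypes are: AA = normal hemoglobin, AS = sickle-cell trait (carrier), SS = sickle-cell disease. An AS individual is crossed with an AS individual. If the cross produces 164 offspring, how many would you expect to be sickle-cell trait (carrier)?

Punnett square for AS × AS:
Offspring genotypes: 1 AA, 2 AS, 1 SS
Phenotype counts: 1 normal hemoglobin, 2 sickle-cell trait (carrier), 1 sickle-cell disease
sickle-cell trait (carrier): 2 out of 4 → fraction 1/2
Expected count = 1/2 × 164 = 82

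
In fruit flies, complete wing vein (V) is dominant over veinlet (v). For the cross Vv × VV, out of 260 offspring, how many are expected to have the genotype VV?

Punnett square for Vv × VV:
Offspring genotypes: 2 VV, 2 Vv
Total offspring: 4
Count with target: 2
Probability: 2/4 = 1/2
Expected count = 1/2 × 260 = 130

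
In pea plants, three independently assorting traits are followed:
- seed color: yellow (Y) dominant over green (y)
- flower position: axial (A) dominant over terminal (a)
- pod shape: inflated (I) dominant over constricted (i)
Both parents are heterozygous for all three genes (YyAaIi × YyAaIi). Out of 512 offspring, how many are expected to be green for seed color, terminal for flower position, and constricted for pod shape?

Trihybrid cross: YyAaIi × YyAaIi
Each trait segregates independently with a 3:1 phenotypic ratio, so each gene contributes 3/4 (dominant) or 1/4 (recessive).
Target: green (seed color), terminal (flower position), constricted (pod shape)
Probability = product of independent per-trait probabilities
= 1/4 × 1/4 × 1/4 = 1/64
Expected count = 1/64 × 512 = 8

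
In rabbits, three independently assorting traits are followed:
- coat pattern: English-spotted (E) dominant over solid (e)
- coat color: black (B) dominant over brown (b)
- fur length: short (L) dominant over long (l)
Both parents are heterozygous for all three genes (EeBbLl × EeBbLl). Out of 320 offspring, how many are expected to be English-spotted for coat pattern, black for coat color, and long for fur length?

Trihybrid cross: EeBbLl × EeBbLl
Each trait segregates independently with a 3:1 phenotypic ratio, so each gene contributes 3/4 (dominant) or 1/4 (recessive).
Target: English-spotted (coat pattern), black (coat color), long (fur length)
Probability = product of independent per-trait probabilities
= 3/4 × 3/4 × 1/4 = 9/64
Expected count = 9/64 × 320 = 45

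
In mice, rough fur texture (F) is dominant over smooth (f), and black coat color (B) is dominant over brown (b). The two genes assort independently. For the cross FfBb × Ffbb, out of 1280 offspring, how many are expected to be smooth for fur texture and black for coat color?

Dihybrid cross FfBb × Ffbb — consider each gene separately:
fur texture: Ff × Ff → 1 FF, 2 Ff, 1 ff → 3 F_ : 1 ff (out of 4)
coat color: Bb × bb → 2 Bb, 2 bb → 2 B_ : 2 bb (out of 4)
Looking for: smooth (ff) and black (B_)
P(smooth) = 1/4, P(black) = 2/4
P(both) = 1/4 × 2/4 = 2/16 = 1/8
Expected count = 1/8 × 1280 = 160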